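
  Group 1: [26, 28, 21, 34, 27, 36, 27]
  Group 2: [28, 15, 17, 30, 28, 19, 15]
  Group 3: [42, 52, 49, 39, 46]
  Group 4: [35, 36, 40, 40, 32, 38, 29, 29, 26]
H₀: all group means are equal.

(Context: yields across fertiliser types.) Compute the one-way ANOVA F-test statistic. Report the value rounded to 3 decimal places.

Group means [28.43, 21.71, 45.60, 33.89], grand mean 31.571
SSB = Σnᵢ(x̄ᵢ−x̄)² = 1781.625; SSW = ΣΣ(x−x̄ᵢ)² = 741.232
MSB = 1781.625/3 = 593.8751; MSW = 741.232/24 = 30.8847
F = MSB/MSW = 19.2288
df = (3, 24)

test statistic = 19.229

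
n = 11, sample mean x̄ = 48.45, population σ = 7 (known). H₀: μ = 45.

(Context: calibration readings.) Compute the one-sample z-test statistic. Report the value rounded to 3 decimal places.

test statistic = 1.635

SE = σ/√n = 7/√11 = 2.1106
z = (x̄−μ₀)/SE = (48.45−45)/2.1106 = 1.6346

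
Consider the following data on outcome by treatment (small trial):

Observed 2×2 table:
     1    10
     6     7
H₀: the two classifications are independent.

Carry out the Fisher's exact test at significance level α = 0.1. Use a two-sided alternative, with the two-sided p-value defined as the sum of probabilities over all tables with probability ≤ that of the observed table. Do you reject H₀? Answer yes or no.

Margins: r₁=11, r₂=13, c₁=7, c₂=17, n=24
p_obs = C(11,1)·C(13,6)/C(24,7); sum pmf over tables with pmf ≤ p_obs
p-value (two-sided) = 0.07780
At α=0.1: p < α → reject H₀

reject H₀: yes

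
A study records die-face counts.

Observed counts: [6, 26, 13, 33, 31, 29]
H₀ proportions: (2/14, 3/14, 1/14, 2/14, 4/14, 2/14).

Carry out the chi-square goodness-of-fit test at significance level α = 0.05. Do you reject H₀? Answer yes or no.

reject H₀: yes

n = 138; E_i = n·p_i = [19.71, 29.57, 9.86, 19.71, 39.43, 19.71]
χ² = (6−19.71)²/19.71 + (26−29.57)²/29.57 + (13−9.86)²/9.86 + (33−19.71)²/19.71 + (31−39.43)²/39.43 + (29−19.71)²/19.71 = 26.1027
df = 5
p-value (upper-tail) = 0.00009
At α=0.05: p < α → reject H₀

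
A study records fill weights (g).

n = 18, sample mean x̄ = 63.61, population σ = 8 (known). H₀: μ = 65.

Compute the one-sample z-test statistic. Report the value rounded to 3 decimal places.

test statistic = -0.737

SE = σ/√n = 8/√18 = 1.8856
z = (x̄−μ₀)/SE = (63.61−65)/1.8856 = -0.7372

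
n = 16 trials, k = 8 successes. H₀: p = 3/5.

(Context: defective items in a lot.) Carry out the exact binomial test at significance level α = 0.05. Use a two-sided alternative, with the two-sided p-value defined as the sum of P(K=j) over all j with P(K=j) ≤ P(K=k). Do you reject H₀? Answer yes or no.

Exact binomial: n=16, k=8, p₀=3/5=0.6000
P(X=j) = C(n,j)·p₀^j·(1−p₀)^(n−j); p = Σ P(X=j) over j with P(X=j) ≤ P(X=8)
p-value (two-sided) = 0.45050
At α=0.05: p ≥ α → fail to reject H₀

reject H₀: no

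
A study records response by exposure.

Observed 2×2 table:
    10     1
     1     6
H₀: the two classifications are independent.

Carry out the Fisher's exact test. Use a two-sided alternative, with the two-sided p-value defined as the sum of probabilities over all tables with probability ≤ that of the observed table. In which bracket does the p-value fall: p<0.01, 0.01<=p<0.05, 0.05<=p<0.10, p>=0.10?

Margins: r₁=11, r₂=7, c₁=11, c₂=7, n=18
p_obs = C(11,10)·C(7,1)/C(18,11); sum pmf over tables with pmf ≤ p_obs
p-value (two-sided) = 0.00245
→ bracket: p<0.01

p-value bracket: p<0.01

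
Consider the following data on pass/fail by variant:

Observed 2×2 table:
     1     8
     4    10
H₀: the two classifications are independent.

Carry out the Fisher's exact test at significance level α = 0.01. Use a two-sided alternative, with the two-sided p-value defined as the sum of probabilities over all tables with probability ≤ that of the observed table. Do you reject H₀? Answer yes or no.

Margins: r₁=9, r₂=14, c₁=5, c₂=18, n=23
p_obs = C(9,1)·C(14,4)/C(23,5); sum pmf over tables with pmf ≤ p_obs
p-value (two-sided) = 0.61057
At α=0.01: p ≥ α → fail to reject H₀

reject H₀: no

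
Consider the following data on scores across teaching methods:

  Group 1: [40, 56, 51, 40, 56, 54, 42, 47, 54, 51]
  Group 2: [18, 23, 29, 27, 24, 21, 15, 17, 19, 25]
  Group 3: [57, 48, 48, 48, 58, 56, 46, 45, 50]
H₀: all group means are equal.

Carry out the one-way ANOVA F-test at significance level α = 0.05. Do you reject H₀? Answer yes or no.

reject H₀: yes

Group means [49.10, 21.80, 50.67], grand mean 40.172
SSB = Σnᵢ(x̄ᵢ−x̄)² = 5163.638; SSW = ΣΣ(x−x̄ᵢ)² = 756.500
MSB = 5163.638/2 = 2581.8190; MSW = 756.500/26 = 29.0962
F = MSB/MSW = 88.7340
df = (2, 26)
p-value (upper-tail) = 0.00000
At α=0.05: p < α → reject H₀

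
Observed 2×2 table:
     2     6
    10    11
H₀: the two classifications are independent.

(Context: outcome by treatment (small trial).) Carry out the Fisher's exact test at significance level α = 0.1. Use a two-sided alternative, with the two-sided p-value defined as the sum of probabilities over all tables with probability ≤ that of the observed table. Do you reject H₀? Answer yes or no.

reject H₀: no

Margins: r₁=8, r₂=21, c₁=12, c₂=17, n=29
p_obs = C(8,2)·C(21,10)/C(29,12); sum pmf over tables with pmf ≤ p_obs
p-value (two-sided) = 0.40835
At α=0.1: p ≥ α → fail to reject H₀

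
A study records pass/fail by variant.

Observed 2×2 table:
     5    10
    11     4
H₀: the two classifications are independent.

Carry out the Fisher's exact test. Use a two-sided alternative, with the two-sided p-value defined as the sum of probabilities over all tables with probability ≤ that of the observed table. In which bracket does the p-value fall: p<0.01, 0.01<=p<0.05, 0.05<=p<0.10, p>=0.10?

p-value bracket: 0.05<=p<0.10

Margins: r₁=15, r₂=15, c₁=16, c₂=14, n=30
p_obs = C(15,5)·C(15,11)/C(30,16); sum pmf over tables with pmf ≤ p_obs
p-value (two-sided) = 0.06560
→ bracket: 0.05<=p<0.10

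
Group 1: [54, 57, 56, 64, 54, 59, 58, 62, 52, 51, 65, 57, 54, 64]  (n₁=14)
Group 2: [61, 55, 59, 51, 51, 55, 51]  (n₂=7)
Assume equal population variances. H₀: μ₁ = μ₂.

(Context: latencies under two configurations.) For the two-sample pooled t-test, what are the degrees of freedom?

df = n₁ + n₂ − 2 = 14 + 7 − 2 = 19

degrees of freedom = 19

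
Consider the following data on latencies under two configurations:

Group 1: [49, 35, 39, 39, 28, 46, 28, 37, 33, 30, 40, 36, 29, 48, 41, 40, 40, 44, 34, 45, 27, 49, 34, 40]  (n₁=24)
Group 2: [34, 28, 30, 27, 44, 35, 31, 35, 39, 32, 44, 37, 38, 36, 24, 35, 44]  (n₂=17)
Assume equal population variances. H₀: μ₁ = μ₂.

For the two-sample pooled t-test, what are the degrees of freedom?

degrees of freedom = 39

df = n₁ + n₂ − 2 = 24 + 17 − 2 = 39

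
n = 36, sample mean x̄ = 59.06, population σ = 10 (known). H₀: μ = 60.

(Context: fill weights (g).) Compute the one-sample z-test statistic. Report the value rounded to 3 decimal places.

SE = σ/√n = 10/√36 = 1.6667
z = (x̄−μ₀)/SE = (59.06−60)/1.6667 = -0.5640

test statistic = -0.564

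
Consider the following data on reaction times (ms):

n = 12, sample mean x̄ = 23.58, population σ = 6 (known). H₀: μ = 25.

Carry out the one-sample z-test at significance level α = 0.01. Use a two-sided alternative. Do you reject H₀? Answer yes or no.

reject H₀: no

SE = σ/√n = 6/√12 = 1.7321
z = (x̄−μ₀)/SE = (23.58−25)/1.7321 = -0.8198
p-value (two-sided) = 0.41231
At α=0.01: p ≥ α → fail to reject H₀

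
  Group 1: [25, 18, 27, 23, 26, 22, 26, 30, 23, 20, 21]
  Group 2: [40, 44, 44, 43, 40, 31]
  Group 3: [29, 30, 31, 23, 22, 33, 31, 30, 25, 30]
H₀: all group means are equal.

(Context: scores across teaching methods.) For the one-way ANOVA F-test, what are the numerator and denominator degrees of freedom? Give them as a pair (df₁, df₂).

degrees of freedom = [2, 24]

k = 3 groups, N = 27 total
df = (k−1, N−k) = (3−1, 27−3) = (2, 24)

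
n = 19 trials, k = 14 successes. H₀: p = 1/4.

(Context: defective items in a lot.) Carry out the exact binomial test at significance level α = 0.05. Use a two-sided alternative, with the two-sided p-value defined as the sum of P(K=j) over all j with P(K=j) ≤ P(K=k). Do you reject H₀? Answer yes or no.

Exact binomial: n=19, k=14, p₀=1/4=0.2500
P(X=j) = C(n,j)·p₀^j·(1−p₀)^(n−j); p = Σ P(X=j) over j with P(X=j) ≤ P(X=14)
p-value (two-sided) = 0.00001
At α=0.05: p < α → reject H₀

reject H₀: yes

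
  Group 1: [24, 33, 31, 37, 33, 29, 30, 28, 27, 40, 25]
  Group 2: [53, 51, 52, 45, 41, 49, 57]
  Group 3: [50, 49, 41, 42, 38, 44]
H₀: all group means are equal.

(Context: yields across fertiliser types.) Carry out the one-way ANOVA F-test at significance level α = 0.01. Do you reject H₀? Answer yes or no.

Group means [30.64, 49.71, 44.00], grand mean 39.542
SSB = Σnᵢ(x̄ᵢ−x̄)² = 1715.984; SSW = ΣΣ(x−x̄ᵢ)² = 517.974
MSB = 1715.984/2 = 857.9922; MSW = 517.974/21 = 24.6654
F = MSB/MSW = 34.7852
df = (2, 21)
p-value (upper-tail) = 0.00000
At α=0.01: p < α → reject H₀

reject H₀: yes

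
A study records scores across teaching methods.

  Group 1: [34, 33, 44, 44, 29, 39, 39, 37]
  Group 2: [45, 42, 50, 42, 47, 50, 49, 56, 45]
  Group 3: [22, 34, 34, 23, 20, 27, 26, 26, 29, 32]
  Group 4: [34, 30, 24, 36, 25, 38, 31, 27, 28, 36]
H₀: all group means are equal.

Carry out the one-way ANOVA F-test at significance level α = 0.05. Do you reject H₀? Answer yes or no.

Group means [37.38, 47.33, 27.30, 30.90], grand mean 35.324
SSB = Σnᵢ(x̄ᵢ−x̄)² = 2171.233; SSW = ΣΣ(x−x̄ᵢ)² = 790.875
MSB = 2171.233/3 = 723.7444; MSW = 790.875/33 = 23.9659
F = MSB/MSW = 30.1989
df = (3, 33)
p-value (upper-tail) = 0.00000
At α=0.05: p < α → reject H₀

reject H₀: yes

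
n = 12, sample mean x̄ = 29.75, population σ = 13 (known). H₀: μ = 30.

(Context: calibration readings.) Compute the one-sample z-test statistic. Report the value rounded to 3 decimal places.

SE = σ/√n = 13/√12 = 3.7528
z = (x̄−μ₀)/SE = (29.75−30)/3.7528 = -0.0666

test statistic = -0.067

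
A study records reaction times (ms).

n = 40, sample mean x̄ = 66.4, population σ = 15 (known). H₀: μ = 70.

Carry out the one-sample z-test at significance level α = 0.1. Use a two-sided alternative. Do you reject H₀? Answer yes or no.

reject H₀: no

SE = σ/√n = 15/√40 = 2.3717
z = (x̄−μ₀)/SE = (66.4−70)/2.3717 = -1.5179
p-value (two-sided) = 0.12904
At α=0.1: p ≥ α → fail to reject H₀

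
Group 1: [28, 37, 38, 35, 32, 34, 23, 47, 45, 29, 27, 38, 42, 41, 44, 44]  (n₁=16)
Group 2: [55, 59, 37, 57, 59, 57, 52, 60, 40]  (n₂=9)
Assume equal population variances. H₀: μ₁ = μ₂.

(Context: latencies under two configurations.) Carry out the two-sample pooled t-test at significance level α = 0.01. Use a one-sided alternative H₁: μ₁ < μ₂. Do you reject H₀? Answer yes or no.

x̄₁=36.500, s₁=7.211, n₁=16
x̄₂=52.889, s₂=8.536, n₂=9
s_p² = [15·7.211² + 8·8.536²]/23 = 59.2560
SE = √(s_p²·(1/16+1/9)) = 3.2074
t = (36.500−52.889)/3.2074 = -5.1097
df = 23
p-value (one-sided, H₁ less) = 0.00002
At α=0.01: p < α → reject H₀

reject H₀: yes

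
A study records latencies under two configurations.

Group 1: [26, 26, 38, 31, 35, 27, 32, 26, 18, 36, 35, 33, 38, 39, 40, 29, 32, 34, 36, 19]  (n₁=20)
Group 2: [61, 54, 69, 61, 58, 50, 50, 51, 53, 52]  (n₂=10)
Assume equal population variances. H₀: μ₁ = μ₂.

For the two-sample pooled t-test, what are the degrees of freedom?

df = n₁ + n₂ − 2 = 20 + 10 − 2 = 28

degrees of freedom = 28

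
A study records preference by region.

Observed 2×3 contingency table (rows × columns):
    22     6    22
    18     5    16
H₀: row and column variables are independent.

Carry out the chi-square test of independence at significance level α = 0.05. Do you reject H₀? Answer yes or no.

reject H₀: no

Row totals [50, 39], col totals [40, 11, 38], n=89
χ² = (22−22.47)²/22.47 + (6−6.18)²/6.18 + (22−21.35)²/21.35 + (18−17.53)²/17.53 + (5−4.82)²/4.82 + (16−16.65)²/16.65 = 0.0799
df = 2
p-value (upper-tail) = 0.96081
At α=0.05: p ≥ α → fail to reject H₀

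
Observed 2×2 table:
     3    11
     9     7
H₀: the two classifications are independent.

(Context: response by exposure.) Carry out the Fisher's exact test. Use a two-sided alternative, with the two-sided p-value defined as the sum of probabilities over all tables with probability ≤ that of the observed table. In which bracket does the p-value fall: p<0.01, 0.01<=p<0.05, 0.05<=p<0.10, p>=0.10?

p-value bracket: 0.05<=p<0.10

Margins: r₁=14, r₂=16, c₁=12, c₂=18, n=30
p_obs = C(14,3)·C(16,9)/C(30,12); sum pmf over tables with pmf ≤ p_obs
p-value (two-sided) = 0.07172
→ bracket: 0.05<=p<0.10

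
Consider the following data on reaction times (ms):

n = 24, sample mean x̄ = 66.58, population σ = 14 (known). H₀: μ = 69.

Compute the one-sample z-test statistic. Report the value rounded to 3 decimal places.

test statistic = -0.847

SE = σ/√n = 14/√24 = 2.8577
z = (x̄−μ₀)/SE = (66.58−69)/2.8577 = -0.8468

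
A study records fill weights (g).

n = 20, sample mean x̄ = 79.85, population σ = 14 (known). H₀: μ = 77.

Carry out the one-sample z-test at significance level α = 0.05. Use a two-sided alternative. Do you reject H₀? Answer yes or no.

reject H₀: no

SE = σ/√n = 14/√20 = 3.1305
z = (x̄−μ₀)/SE = (79.85−77)/3.1305 = 0.9104
p-value (two-sided) = 0.36261
At α=0.05: p ≥ α → fail to reject H₀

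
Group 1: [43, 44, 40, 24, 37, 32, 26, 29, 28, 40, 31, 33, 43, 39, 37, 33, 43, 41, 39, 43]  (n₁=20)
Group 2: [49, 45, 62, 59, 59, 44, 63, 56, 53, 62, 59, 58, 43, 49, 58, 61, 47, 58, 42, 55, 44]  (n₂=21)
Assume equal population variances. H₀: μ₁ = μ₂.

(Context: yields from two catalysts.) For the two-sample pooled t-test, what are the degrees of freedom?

df = n₁ + n₂ − 2 = 20 + 21 − 2 = 39

degrees of freedom = 39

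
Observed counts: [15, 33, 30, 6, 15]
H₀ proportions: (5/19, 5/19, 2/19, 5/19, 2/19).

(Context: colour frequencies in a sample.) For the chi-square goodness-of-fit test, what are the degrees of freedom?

df = k − 1 = 5 − 1 = 4

degrees of freedom = 4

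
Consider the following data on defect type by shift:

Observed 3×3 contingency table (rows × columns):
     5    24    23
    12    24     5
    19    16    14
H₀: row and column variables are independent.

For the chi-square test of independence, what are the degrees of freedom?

degrees of freedom = 4

df = (r−1)(c−1) = (3−1)·(3−1) = 4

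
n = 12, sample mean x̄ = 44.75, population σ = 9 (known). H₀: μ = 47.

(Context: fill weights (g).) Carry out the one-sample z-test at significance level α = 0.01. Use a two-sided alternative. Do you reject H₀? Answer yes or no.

reject H₀: no

SE = σ/√n = 9/√12 = 2.5981
z = (x̄−μ₀)/SE = (44.75−47)/2.5981 = -0.8660
p-value (two-sided) = 0.38648
At α=0.01: p ≥ α → fail to reject H₀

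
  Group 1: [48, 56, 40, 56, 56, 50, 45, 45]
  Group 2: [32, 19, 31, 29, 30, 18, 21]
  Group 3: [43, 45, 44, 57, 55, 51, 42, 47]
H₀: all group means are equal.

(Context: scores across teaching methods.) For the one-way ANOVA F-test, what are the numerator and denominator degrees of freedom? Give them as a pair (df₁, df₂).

degrees of freedom = [2, 20]

k = 3 groups, N = 23 total
df = (k−1, N−k) = (3−1, 23−3) = (2, 20)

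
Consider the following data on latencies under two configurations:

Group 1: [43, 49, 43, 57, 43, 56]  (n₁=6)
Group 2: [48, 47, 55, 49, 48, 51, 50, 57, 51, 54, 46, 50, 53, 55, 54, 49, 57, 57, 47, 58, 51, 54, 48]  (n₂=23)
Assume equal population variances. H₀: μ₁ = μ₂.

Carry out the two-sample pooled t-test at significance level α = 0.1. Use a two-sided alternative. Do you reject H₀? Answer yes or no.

reject H₀: no

x̄₁=48.500, s₁=6.626, n₁=6
x̄₂=51.696, s₂=3.710, n₂=23
s_p² = [5·6.626² + 22·3.710²]/27 = 19.3470
SE = √(s_p²·(1/6+1/23)) = 2.0164
t = (48.500−51.696)/2.0164 = -1.5849
df = 27
p-value (two-sided) = 0.12464
At α=0.1: p ≥ α → fail to reject H₀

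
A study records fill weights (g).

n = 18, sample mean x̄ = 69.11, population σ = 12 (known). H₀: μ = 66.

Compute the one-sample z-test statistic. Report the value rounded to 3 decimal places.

test statistic = 1.100

SE = σ/√n = 12/√18 = 2.8284
z = (x̄−μ₀)/SE = (69.11−66)/2.8284 = 1.0996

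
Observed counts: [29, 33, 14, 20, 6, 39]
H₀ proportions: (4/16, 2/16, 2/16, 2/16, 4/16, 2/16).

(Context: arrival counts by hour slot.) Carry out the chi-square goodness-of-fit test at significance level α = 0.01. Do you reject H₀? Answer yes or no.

reject H₀: yes

n = 141; E_i = n·p_i = [35.25, 17.62, 17.62, 17.62, 35.25, 17.62]
χ² = (29−35.25)²/35.25 + (33−17.62)²/17.62 + (14−17.62)²/17.62 + (20−17.62)²/17.62 + (6−35.25)²/35.25 + (39−17.62)²/17.62 = 65.7801
df = 5
p-value (upper-tail) = 0.00000
At α=0.01: p < α → reject H₀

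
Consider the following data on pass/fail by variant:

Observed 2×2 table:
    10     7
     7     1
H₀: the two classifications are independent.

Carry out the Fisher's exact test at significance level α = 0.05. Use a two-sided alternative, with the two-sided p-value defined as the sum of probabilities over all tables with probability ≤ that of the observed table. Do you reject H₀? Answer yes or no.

reject H₀: no

Margins: r₁=17, r₂=8, c₁=17, c₂=8, n=25
p_obs = C(17,10)·C(8,7)/C(25,17); sum pmf over tables with pmf ≤ p_obs
p-value (two-sided) = 0.20518
At α=0.05: p ≥ α → fail to reject H₀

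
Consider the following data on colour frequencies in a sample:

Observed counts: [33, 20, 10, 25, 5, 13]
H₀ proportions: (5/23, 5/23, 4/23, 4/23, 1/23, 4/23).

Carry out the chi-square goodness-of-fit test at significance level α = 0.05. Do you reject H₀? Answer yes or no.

n = 106; E_i = n·p_i = [23.04, 23.04, 18.43, 18.43, 4.61, 18.43]
χ² = (33−23.04)²/23.04 + (20−23.04)²/23.04 + (10−18.43)²/18.43 + (25−18.43)²/18.43 + (5−4.61)²/4.61 + (13−18.43)²/18.43 = 12.5368
df = 5
p-value (upper-tail) = 0.02813
At α=0.05: p < α → reject H₀

reject H₀: yes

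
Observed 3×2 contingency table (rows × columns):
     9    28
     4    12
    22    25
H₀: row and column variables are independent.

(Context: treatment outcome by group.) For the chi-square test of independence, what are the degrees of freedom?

df = (r−1)(c−1) = (3−1)·(2−1) = 2

degrees of freedom = 2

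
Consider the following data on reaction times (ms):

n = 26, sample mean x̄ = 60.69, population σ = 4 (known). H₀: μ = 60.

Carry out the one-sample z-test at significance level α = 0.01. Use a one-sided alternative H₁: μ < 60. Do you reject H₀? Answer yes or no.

SE = σ/√n = 4/√26 = 0.7845
z = (x̄−μ₀)/SE = (60.69−60)/0.7845 = 0.8796
p-value (one-sided, H₁ less) = 0.81046
At α=0.01: p ≥ α → fail to reject H₀

reject H₀: no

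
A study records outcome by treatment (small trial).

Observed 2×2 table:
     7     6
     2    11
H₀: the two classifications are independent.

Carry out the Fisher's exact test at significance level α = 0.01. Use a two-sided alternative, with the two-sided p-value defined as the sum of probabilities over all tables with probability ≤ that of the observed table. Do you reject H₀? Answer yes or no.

Margins: r₁=13, r₂=13, c₁=9, c₂=17, n=26
p_obs = C(13,7)·C(13,2)/C(26,9); sum pmf over tables with pmf ≤ p_obs
p-value (two-sided) = 0.09684
At α=0.01: p ≥ α → fail to reject H₀

reject H₀: no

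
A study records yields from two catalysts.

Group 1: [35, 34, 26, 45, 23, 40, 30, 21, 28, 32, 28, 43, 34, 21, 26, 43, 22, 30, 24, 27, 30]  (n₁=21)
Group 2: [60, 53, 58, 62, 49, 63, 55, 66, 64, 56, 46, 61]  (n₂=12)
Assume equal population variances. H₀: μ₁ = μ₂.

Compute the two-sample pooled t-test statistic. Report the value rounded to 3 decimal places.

test statistic = -10.821

x̄₁=30.571, s₁=7.339, n₁=21
x̄₂=57.750, s₂=6.151, n₂=12
s_p² = [20·7.339² + 11·6.151²]/31 = 48.1740
SE = √(s_p²·(1/21+1/12)) = 2.5117
t = (30.571−57.750)/2.5117 = -10.8209
df = 31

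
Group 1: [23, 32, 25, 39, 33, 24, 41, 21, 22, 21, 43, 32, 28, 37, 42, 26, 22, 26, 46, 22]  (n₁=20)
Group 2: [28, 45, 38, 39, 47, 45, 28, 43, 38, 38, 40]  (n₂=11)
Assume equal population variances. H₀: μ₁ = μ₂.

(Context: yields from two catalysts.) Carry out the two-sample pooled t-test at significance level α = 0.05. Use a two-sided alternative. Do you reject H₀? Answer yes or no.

reject H₀: yes

x̄₁=30.250, s₁=8.385, n₁=20
x̄₂=39.000, s₂=6.309, n₂=11
s_p² = [19·8.385² + 10·6.309²]/29 = 59.7845
SE = √(s_p²·(1/20+1/11)) = 2.9024
t = (30.250−39.000)/2.9024 = -3.0147
df = 29
p-value (two-sided) = 0.00530
At α=0.05: p < α → reject H₀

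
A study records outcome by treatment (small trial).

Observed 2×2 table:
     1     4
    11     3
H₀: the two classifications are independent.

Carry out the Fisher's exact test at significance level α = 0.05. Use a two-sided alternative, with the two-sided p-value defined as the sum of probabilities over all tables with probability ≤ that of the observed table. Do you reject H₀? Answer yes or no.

Margins: r₁=5, r₂=14, c₁=12, c₂=7, n=19
p_obs = C(5,1)·C(14,11)/C(19,12); sum pmf over tables with pmf ≤ p_obs
p-value (two-sided) = 0.03793
At α=0.05: p < α → reject H₀

reject H₀: yes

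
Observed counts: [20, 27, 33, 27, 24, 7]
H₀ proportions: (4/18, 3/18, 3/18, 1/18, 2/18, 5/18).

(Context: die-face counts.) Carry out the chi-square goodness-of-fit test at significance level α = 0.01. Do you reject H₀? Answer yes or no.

reject H₀: yes

n = 138; E_i = n·p_i = [30.67, 23.00, 23.00, 7.67, 15.33, 38.33]
χ² = (20−30.67)²/30.67 + (27−23.00)²/23.00 + (33−23.00)²/23.00 + (27−7.67)²/7.67 + (24−15.33)²/15.33 + (7−38.33)²/38.33 = 88.0174
df = 5
p-value (upper-tail) = 0.00000
At α=0.01: p < α → reject H₀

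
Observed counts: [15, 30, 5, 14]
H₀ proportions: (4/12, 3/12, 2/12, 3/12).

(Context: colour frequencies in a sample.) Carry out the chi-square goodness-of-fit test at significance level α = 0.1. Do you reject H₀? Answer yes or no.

n = 64; E_i = n·p_i = [21.33, 16.00, 10.67, 16.00]
χ² = (15−21.33)²/21.33 + (30−16.00)²/16.00 + (5−10.67)²/10.67 + (14−16.00)²/16.00 = 17.3906
df = 3
p-value (upper-tail) = 0.00059
At α=0.1: p < α → reject H₀

reject H₀: yes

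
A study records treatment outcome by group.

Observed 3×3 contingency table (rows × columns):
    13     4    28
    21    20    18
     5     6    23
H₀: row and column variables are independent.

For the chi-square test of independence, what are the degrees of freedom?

df = (r−1)(c−1) = (3−1)·(3−1) = 4

degrees of freedom = 4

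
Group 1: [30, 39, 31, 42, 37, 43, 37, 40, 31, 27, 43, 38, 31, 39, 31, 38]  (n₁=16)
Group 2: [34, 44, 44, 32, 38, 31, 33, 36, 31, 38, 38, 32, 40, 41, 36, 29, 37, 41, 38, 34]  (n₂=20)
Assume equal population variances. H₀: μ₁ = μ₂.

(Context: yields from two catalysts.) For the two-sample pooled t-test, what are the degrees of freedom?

degrees of freedom = 34

df = n₁ + n₂ − 2 = 16 + 20 − 2 = 34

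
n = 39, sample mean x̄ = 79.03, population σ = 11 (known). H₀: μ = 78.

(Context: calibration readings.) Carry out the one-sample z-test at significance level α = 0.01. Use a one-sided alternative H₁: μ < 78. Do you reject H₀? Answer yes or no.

SE = σ/√n = 11/√39 = 1.7614
z = (x̄−μ₀)/SE = (79.03−78)/1.7614 = 0.5848
p-value (one-sided, H₁ less) = 0.72065
At α=0.01: p ≥ α → fail to reject H₀

reject H₀: no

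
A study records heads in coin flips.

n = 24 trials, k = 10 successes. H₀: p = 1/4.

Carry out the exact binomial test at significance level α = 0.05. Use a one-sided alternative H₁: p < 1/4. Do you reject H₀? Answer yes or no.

reject H₀: no

Exact binomial: n=24, k=10, p₀=1/4=0.2500
P(X≤10) from Σ C(n,i)·p₀^i·(1−p₀)^(n−i)
p-value (one-sided, H₁ less) = 0.97866
At α=0.05: p ≥ α → fail to reject H₀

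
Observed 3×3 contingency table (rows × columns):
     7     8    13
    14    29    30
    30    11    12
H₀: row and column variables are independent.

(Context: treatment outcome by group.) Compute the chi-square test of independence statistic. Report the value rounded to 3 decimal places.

test statistic = 21.316

Row totals [28, 73, 53], col totals [51, 48, 55], n=154
χ² = (7−9.27)²/9.27 + (8−8.73)²/8.73 + (13−10.00)²/10.00 + (14−24.18)²/24.18 + (29−22.75)²/22.75 + (30−26.07)²/26.07 + (30−17.55)²/17.55 + (11−16.52)²/16.52 + (12−18.93)²/18.93 = 21.3160
df = 4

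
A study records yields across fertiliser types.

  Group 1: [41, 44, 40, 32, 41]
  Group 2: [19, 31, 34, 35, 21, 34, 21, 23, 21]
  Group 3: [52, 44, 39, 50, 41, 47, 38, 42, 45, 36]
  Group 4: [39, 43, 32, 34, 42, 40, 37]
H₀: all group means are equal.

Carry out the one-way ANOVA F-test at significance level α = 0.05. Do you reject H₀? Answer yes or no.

reject H₀: yes

Group means [39.60, 26.56, 43.40, 38.14], grand mean 36.710
SSB = Σnᵢ(x̄ᵢ−x̄)² = 1431.708; SSW = ΣΣ(x−x̄ᵢ)² = 788.679
MSB = 1431.708/3 = 477.2359; MSW = 788.679/27 = 29.2103
F = MSB/MSW = 16.3379
df = (3, 27)
p-value (upper-tail) = 0.00000
At α=0.05: p < α → reject H₀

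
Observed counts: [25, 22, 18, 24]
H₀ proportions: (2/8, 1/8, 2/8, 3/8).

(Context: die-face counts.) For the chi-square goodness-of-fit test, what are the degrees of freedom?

df = k − 1 = 4 − 1 = 3

degrees of freedom = 3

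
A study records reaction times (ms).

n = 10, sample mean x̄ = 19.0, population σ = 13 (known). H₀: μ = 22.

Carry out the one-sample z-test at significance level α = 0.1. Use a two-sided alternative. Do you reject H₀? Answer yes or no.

reject H₀: no

SE = σ/√n = 13/√10 = 4.1110
z = (x̄−μ₀)/SE = (19.0−22)/4.1110 = -0.7298
p-value (two-sided) = 0.46554
At α=0.1: p ≥ α → fail to reject H₀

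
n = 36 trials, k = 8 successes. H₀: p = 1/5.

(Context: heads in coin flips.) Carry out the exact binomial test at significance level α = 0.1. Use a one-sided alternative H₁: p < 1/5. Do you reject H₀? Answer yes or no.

reject H₀: no

Exact binomial: n=36, k=8, p₀=1/5=0.2000
P(X≤8) from Σ C(n,i)·p₀^i·(1−p₀)^(n−i)
p-value (one-sided, H₁ less) = 0.71588
At α=0.1: p ≥ α → fail to reject H₀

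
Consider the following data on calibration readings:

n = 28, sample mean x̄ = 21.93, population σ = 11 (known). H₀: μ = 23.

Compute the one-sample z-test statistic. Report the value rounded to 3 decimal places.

test statistic = -0.515

SE = σ/√n = 11/√28 = 2.0788
z = (x̄−μ₀)/SE = (21.93−23)/2.0788 = -0.5147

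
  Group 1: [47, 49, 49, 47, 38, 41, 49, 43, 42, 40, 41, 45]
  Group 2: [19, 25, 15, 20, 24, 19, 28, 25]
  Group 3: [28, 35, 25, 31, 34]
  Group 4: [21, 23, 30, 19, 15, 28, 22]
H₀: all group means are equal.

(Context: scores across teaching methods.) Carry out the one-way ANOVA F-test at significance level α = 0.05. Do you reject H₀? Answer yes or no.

reject H₀: yes

Group means [44.25, 21.88, 30.60, 22.57], grand mean 31.781
SSB = Σnᵢ(x̄ᵢ−x̄)² = 3251.429; SSW = ΣΣ(x−x̄ᵢ)² = 524.039
MSB = 3251.429/3 = 1083.8098; MSW = 524.039/28 = 18.7157
F = MSB/MSW = 57.9092
df = (3, 28)
p-value (upper-tail) = 0.00000
At α=0.05: p < α → reject H₀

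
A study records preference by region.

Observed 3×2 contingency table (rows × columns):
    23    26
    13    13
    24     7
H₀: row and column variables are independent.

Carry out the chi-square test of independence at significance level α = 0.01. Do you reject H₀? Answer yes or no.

Row totals [49, 26, 31], col totals [60, 46], n=106
χ² = (23−27.74)²/27.74 + (26−21.26)²/21.26 + (13−14.72)²/14.72 + (13−11.28)²/11.28 + (24−17.55)²/17.55 + (7−13.45)²/13.45 = 7.7931
df = 2
p-value (upper-tail) = 0.02031
At α=0.01: p ≥ α → fail to reject H₀

reject H₀: no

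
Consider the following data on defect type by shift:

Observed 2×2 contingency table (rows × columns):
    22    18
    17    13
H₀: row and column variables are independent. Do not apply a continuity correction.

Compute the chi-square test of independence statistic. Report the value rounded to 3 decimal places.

test statistic = 0.019

Row totals [40, 30], col totals [39, 31], n=70
χ² = (22−22.29)²/22.29 + (18−17.71)²/17.71 + (17−16.71)²/16.71 + (13−13.29)²/13.29 = 0.0193
df = 1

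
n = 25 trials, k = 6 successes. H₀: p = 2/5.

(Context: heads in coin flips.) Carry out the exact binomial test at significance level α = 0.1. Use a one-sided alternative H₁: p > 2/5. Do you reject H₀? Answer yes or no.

Exact binomial: n=25, k=6, p₀=2/5=0.4000
P(X≥6) from Σ C(n,i)·p₀^i·(1−p₀)^(n−i)
p-value (one-sided, H₁ greater) = 0.97064
At α=0.1: p ≥ α → fail to reject H₀

reject H₀: no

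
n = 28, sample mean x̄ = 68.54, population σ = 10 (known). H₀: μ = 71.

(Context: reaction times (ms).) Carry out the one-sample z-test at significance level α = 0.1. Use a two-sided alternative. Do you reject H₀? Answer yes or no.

SE = σ/√n = 10/√28 = 1.8898
z = (x̄−μ₀)/SE = (68.54−71)/1.8898 = -1.3017
p-value (two-sided) = 0.19302
At α=0.1: p ≥ α → fail to reject H₀

reject H₀: no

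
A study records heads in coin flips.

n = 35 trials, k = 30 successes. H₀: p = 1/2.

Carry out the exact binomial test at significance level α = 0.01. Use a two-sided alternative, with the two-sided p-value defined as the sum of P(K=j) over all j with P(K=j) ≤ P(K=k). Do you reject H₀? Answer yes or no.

Exact binomial: n=35, k=30, p₀=1/2=0.5000
P(X=j) = C(n,j)·p₀^j·(1−p₀)^(n−j); p = Σ P(X=j) over j with P(X=j) ≤ P(X=30)
p-value (two-sided) = 0.00002
At α=0.01: p < α → reject H₀

reject H₀: yes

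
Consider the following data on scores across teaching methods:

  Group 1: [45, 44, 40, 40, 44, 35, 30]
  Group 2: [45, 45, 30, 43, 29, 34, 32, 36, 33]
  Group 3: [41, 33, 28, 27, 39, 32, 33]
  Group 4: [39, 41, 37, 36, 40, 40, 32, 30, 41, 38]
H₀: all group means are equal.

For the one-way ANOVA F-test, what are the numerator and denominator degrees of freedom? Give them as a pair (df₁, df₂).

degrees of freedom = [3, 29]

k = 4 groups, N = 33 total
df = (k−1, N−k) = (4−1, 33−4) = (3, 29)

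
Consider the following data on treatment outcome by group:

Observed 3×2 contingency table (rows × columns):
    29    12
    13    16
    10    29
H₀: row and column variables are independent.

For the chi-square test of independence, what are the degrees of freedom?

df = (r−1)(c−1) = (3−1)·(2−1) = 2

degrees of freedom = 2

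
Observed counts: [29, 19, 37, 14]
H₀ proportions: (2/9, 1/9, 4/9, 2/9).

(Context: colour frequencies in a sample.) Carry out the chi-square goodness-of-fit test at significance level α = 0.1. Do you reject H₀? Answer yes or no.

reject H₀: yes

n = 99; E_i = n·p_i = [22.00, 11.00, 44.00, 22.00]
χ² = (29−22.00)²/22.00 + (19−11.00)²/11.00 + (37−44.00)²/44.00 + (14−22.00)²/22.00 = 12.0682
df = 3
p-value (upper-tail) = 0.00715
At α=0.1: p < α → reject H₀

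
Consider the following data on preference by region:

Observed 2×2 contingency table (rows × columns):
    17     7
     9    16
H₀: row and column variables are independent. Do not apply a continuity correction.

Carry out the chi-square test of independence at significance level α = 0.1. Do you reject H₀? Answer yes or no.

Row totals [24, 25], col totals [26, 23], n=49
χ² = (17−12.73)²/12.73 + (7−11.27)²/11.27 + (9−13.27)²/13.27 + (16−11.73)²/11.73 = 5.9654
df = 1
p-value (upper-tail) = 0.01459
At α=0.1: p < α → reject H₀

reject H₀: yes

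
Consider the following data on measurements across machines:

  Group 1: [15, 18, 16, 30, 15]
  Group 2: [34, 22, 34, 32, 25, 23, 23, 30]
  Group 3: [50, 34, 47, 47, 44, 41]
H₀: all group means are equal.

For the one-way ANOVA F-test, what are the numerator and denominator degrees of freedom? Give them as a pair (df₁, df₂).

k = 3 groups, N = 19 total
df = (k−1, N−k) = (3−1, 19−3) = (2, 16)

degrees of freedom = [2, 16]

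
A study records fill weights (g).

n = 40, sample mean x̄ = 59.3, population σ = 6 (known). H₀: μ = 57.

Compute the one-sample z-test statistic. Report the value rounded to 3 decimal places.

SE = σ/√n = 6/√40 = 0.9487
z = (x̄−μ₀)/SE = (59.3−57)/0.9487 = 2.4244

test statistic = 2.424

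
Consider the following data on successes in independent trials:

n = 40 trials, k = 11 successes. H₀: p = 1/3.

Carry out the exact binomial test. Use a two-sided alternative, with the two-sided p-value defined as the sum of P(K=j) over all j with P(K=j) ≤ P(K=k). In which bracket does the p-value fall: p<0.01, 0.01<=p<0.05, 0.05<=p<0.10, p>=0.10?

Exact binomial: n=40, k=11, p₀=1/3=0.3333
P(X=j) = C(n,j)·p₀^j·(1−p₀)^(n−j); p = Σ P(X=j) over j with P(X=j) ≤ P(X=11)
p-value (two-sided) = 0.50468
→ bracket: p>=0.10

p-value bracket: p>=0.10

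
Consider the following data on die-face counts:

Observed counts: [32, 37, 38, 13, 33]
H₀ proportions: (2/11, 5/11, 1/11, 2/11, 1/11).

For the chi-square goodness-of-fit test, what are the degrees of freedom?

degrees of freedom = 4

df = k − 1 = 5 − 1 = 4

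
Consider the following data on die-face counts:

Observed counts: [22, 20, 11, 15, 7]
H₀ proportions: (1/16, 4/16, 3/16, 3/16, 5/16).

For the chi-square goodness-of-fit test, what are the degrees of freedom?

degrees of freedom = 4

df = k − 1 = 5 − 1 = 4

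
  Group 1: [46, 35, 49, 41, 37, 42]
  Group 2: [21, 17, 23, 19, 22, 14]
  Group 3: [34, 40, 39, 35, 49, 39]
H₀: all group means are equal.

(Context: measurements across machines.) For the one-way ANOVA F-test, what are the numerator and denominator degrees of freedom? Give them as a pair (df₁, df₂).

degrees of freedom = [2, 15]

k = 3 groups, N = 18 total
df = (k−1, N−k) = (3−1, 18−3) = (2, 15)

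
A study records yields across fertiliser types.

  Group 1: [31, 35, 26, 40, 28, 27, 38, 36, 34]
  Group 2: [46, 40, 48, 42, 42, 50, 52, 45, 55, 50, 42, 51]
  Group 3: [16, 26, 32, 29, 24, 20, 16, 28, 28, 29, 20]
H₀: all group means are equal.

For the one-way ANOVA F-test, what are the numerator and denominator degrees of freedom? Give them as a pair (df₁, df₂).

degrees of freedom = [2, 29]

k = 3 groups, N = 32 total
df = (k−1, N−k) = (3−1, 32−3) = (2, 29)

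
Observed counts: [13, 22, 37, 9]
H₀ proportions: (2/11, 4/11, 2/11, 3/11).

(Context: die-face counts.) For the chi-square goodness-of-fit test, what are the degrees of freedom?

df = k − 1 = 4 − 1 = 3

degrees of freedom = 3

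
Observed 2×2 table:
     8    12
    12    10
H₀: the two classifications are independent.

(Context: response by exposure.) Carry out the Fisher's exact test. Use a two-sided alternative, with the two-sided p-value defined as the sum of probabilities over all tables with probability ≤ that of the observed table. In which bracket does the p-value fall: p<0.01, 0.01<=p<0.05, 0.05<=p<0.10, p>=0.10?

p-value bracket: p>=0.10

Margins: r₁=20, r₂=22, c₁=20, c₂=22, n=42
p_obs = C(20,8)·C(22,12)/C(42,20); sum pmf over tables with pmf ≤ p_obs
p-value (two-sided) = 0.37425
→ bracket: p>=0.10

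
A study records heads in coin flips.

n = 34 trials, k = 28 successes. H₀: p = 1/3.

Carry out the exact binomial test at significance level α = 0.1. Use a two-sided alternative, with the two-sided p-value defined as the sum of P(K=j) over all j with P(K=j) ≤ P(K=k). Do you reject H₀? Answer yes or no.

Exact binomial: n=34, k=28, p₀=1/3=0.3333
P(X=j) = C(n,j)·p₀^j·(1−p₀)^(n−j); p = Σ P(X=j) over j with P(X=j) ≤ P(X=28)
p-value (two-sided) = 0.00000
At α=0.1: p < α → reject H₀

reject H₀: yes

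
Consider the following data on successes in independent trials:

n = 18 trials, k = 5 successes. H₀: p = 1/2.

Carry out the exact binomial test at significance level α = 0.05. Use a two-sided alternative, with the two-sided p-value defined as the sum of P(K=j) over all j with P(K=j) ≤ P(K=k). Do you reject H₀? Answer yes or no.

Exact binomial: n=18, k=5, p₀=1/2=0.5000
P(X=j) = C(n,j)·p₀^j·(1−p₀)^(n−j); p = Σ P(X=j) over j with P(X=j) ≤ P(X=5)
p-value (two-sided) = 0.09625
At α=0.05: p ≥ α → fail to reject H₀

reject H₀: no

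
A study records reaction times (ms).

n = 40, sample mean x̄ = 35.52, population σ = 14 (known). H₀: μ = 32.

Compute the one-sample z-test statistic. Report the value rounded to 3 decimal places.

SE = σ/√n = 14/√40 = 2.2136
z = (x̄−μ₀)/SE = (35.52−32)/2.2136 = 1.5902

test statistic = 1.590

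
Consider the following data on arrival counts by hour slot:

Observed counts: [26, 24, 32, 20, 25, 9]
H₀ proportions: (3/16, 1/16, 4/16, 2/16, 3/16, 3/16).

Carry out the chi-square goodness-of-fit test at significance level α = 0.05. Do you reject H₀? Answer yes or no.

n = 136; E_i = n·p_i = [25.50, 8.50, 34.00, 17.00, 25.50, 25.50]
χ² = (26−25.50)²/25.50 + (24−8.50)²/8.50 + (32−34.00)²/34.00 + (20−17.00)²/17.00 + (25−25.50)²/25.50 + (9−25.50)²/25.50 = 39.6078
df = 5
p-value (upper-tail) = 0.00000
At α=0.05: p < α → reject H₀

reject H₀: yes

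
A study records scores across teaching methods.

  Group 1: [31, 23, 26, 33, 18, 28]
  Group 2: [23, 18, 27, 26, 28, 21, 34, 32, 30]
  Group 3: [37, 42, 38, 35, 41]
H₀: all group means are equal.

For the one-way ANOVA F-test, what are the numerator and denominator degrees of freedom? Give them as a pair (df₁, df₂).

degrees of freedom = [2, 17]

k = 3 groups, N = 20 total
df = (k−1, N−k) = (3−1, 20−3) = (2, 17)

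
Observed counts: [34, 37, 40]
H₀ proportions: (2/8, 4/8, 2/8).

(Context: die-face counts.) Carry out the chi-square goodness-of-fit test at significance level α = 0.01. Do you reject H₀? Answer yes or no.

reject H₀: yes

n = 111; E_i = n·p_i = [27.75, 55.50, 27.75]
χ² = (34−27.75)²/27.75 + (37−55.50)²/55.50 + (40−27.75)²/27.75 = 12.9820
df = 2
p-value (upper-tail) = 0.00152
At α=0.01: p < α → reject H₀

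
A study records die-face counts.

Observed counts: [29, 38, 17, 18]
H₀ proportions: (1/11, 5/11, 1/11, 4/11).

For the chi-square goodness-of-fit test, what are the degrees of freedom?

df = k − 1 = 4 − 1 = 3

degrees of freedom = 3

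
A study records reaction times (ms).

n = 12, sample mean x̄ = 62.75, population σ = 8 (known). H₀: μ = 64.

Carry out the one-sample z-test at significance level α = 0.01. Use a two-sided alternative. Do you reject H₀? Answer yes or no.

SE = σ/√n = 8/√12 = 2.3094
z = (x̄−μ₀)/SE = (62.75−64)/2.3094 = -0.5413
p-value (two-sided) = 0.58832
At α=0.01: p ≥ α → fail to reject H₀

reject H₀: no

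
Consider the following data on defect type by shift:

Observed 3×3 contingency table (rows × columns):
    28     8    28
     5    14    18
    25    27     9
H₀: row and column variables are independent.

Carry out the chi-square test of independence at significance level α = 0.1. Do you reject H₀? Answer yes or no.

Row totals [64, 37, 61], col totals [58, 49, 55], n=162
χ² = (28−22.91)²/22.91 + (8−19.36)²/19.36 + (28−21.73)²/21.73 + (5−13.25)²/13.25 + (14−11.19)²/11.19 + (18−12.56)²/12.56 + (25−21.84)²/21.84 + (27−18.45)²/18.45 + (9−20.71)²/20.71 = 28.8367
df = 4
p-value (upper-tail) = 0.00001
At α=0.1: p < α → reject H₀

reject H₀: yes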